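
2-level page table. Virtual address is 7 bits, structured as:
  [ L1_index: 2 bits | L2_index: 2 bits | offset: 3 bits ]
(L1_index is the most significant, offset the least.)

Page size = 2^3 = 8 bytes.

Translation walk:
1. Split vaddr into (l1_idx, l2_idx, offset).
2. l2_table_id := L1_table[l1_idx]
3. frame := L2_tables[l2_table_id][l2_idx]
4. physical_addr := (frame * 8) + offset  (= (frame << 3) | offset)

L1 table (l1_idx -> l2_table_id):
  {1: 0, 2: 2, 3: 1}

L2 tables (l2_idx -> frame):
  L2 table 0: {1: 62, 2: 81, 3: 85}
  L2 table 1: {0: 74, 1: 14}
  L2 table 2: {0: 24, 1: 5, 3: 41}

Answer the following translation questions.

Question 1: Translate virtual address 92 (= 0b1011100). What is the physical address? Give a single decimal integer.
Answer: 332

Derivation:
vaddr = 92 = 0b1011100
Split: l1_idx=2, l2_idx=3, offset=4
L1[2] = 2
L2[2][3] = 41
paddr = 41 * 8 + 4 = 332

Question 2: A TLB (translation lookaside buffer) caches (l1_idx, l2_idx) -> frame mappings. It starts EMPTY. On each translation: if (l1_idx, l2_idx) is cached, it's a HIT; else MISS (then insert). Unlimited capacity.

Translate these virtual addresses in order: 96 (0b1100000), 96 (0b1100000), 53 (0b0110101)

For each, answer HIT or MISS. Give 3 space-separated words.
vaddr=96: (3,0) not in TLB -> MISS, insert
vaddr=96: (3,0) in TLB -> HIT
vaddr=53: (1,2) not in TLB -> MISS, insert

Answer: MISS HIT MISS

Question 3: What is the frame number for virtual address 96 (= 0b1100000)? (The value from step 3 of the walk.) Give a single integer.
vaddr = 96: l1_idx=3, l2_idx=0
L1[3] = 1; L2[1][0] = 74

Answer: 74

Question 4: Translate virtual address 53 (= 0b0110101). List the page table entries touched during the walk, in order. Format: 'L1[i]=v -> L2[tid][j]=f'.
vaddr = 53 = 0b0110101
Split: l1_idx=1, l2_idx=2, offset=5

Answer: L1[1]=0 -> L2[0][2]=81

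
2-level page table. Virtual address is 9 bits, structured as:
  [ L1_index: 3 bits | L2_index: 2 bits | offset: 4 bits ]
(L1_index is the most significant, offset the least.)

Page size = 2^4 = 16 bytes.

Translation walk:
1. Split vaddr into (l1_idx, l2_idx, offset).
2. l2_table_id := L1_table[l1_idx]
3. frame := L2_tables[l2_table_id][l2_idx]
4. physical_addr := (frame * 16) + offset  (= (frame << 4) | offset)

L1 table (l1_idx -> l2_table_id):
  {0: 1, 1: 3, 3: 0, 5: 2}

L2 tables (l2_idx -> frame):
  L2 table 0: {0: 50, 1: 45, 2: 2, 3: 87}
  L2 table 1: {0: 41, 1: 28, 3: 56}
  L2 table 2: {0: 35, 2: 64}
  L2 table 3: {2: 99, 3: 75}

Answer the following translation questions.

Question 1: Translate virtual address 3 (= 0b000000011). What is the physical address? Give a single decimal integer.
vaddr = 3 = 0b000000011
Split: l1_idx=0, l2_idx=0, offset=3
L1[0] = 1
L2[1][0] = 41
paddr = 41 * 16 + 3 = 659

Answer: 659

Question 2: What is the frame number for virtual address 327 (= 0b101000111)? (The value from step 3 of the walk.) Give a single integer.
Answer: 35

Derivation:
vaddr = 327: l1_idx=5, l2_idx=0
L1[5] = 2; L2[2][0] = 35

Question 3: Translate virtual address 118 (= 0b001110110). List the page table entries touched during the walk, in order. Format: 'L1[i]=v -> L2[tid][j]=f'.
vaddr = 118 = 0b001110110
Split: l1_idx=1, l2_idx=3, offset=6

Answer: L1[1]=3 -> L2[3][3]=75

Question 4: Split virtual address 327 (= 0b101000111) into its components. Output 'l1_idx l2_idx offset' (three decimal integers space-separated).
vaddr = 327 = 0b101000111
  top 3 bits -> l1_idx = 5
  next 2 bits -> l2_idx = 0
  bottom 4 bits -> offset = 7

Answer: 5 0 7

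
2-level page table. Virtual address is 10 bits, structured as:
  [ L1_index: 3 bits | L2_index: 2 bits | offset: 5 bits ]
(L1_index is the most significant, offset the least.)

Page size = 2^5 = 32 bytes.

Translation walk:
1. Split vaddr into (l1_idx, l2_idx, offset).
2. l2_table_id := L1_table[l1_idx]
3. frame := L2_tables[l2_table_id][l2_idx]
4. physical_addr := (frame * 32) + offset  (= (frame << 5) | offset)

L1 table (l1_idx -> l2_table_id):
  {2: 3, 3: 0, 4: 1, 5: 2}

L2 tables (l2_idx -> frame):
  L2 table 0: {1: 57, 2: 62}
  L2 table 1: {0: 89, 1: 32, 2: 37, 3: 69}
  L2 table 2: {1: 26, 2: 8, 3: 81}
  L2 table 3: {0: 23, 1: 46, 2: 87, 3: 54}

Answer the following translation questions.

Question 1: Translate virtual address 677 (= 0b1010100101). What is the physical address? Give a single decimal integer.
vaddr = 677 = 0b1010100101
Split: l1_idx=5, l2_idx=1, offset=5
L1[5] = 2
L2[2][1] = 26
paddr = 26 * 32 + 5 = 837

Answer: 837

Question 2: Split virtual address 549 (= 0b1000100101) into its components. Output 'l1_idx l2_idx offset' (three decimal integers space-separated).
Answer: 4 1 5

Derivation:
vaddr = 549 = 0b1000100101
  top 3 bits -> l1_idx = 4
  next 2 bits -> l2_idx = 1
  bottom 5 bits -> offset = 5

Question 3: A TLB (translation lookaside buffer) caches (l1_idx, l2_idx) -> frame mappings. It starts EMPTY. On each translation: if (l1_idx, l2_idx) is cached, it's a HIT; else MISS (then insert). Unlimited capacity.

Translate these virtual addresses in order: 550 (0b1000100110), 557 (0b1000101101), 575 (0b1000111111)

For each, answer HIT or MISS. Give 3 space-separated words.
Answer: MISS HIT HIT

Derivation:
vaddr=550: (4,1) not in TLB -> MISS, insert
vaddr=557: (4,1) in TLB -> HIT
vaddr=575: (4,1) in TLB -> HIT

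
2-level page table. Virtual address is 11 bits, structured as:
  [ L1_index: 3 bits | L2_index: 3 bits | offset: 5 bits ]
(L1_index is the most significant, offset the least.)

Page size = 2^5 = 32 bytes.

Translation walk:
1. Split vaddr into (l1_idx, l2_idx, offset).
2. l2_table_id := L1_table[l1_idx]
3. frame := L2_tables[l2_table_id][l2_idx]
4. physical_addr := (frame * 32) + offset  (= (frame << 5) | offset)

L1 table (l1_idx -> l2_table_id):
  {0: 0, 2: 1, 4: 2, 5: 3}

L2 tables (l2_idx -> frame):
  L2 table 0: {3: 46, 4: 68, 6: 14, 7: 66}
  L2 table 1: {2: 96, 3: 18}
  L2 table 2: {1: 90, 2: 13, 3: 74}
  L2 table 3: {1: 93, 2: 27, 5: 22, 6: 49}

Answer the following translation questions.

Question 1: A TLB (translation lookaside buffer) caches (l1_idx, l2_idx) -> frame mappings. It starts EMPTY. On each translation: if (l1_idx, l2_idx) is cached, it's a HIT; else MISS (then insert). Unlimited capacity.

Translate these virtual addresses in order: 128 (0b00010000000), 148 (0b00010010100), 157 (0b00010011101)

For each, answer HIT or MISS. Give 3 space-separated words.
vaddr=128: (0,4) not in TLB -> MISS, insert
vaddr=148: (0,4) in TLB -> HIT
vaddr=157: (0,4) in TLB -> HIT

Answer: MISS HIT HIT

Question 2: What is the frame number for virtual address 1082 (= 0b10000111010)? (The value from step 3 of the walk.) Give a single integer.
vaddr = 1082: l1_idx=4, l2_idx=1
L1[4] = 2; L2[2][1] = 90

Answer: 90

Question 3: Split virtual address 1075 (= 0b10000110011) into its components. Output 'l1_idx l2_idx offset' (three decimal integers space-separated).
vaddr = 1075 = 0b10000110011
  top 3 bits -> l1_idx = 4
  next 3 bits -> l2_idx = 1
  bottom 5 bits -> offset = 19

Answer: 4 1 19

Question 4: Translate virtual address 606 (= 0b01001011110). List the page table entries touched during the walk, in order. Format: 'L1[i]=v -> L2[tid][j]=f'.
vaddr = 606 = 0b01001011110
Split: l1_idx=2, l2_idx=2, offset=30

Answer: L1[2]=1 -> L2[1][2]=96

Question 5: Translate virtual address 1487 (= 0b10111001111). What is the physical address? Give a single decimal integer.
vaddr = 1487 = 0b10111001111
Split: l1_idx=5, l2_idx=6, offset=15
L1[5] = 3
L2[3][6] = 49
paddr = 49 * 32 + 15 = 1583

Answer: 1583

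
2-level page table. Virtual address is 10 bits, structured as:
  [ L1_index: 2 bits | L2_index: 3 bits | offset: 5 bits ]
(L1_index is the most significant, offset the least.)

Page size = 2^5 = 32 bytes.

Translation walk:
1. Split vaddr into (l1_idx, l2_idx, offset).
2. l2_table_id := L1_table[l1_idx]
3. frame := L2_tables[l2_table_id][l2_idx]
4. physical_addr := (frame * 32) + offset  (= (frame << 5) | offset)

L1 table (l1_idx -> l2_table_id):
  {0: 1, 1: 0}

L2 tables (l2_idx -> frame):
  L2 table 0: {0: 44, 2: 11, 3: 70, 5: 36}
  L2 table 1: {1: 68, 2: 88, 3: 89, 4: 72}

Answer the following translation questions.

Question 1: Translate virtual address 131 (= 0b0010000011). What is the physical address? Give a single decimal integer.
vaddr = 131 = 0b0010000011
Split: l1_idx=0, l2_idx=4, offset=3
L1[0] = 1
L2[1][4] = 72
paddr = 72 * 32 + 3 = 2307

Answer: 2307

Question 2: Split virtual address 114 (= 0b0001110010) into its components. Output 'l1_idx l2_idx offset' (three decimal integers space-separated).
Answer: 0 3 18

Derivation:
vaddr = 114 = 0b0001110010
  top 2 bits -> l1_idx = 0
  next 3 bits -> l2_idx = 3
  bottom 5 bits -> offset = 18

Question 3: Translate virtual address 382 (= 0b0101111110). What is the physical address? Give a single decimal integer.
Answer: 2270

Derivation:
vaddr = 382 = 0b0101111110
Split: l1_idx=1, l2_idx=3, offset=30
L1[1] = 0
L2[0][3] = 70
paddr = 70 * 32 + 30 = 2270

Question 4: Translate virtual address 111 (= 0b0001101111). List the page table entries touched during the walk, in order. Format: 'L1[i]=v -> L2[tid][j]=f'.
vaddr = 111 = 0b0001101111
Split: l1_idx=0, l2_idx=3, offset=15

Answer: L1[0]=1 -> L2[1][3]=89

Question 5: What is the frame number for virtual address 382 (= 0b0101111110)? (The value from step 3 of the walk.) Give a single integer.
vaddr = 382: l1_idx=1, l2_idx=3
L1[1] = 0; L2[0][3] = 70

Answer: 70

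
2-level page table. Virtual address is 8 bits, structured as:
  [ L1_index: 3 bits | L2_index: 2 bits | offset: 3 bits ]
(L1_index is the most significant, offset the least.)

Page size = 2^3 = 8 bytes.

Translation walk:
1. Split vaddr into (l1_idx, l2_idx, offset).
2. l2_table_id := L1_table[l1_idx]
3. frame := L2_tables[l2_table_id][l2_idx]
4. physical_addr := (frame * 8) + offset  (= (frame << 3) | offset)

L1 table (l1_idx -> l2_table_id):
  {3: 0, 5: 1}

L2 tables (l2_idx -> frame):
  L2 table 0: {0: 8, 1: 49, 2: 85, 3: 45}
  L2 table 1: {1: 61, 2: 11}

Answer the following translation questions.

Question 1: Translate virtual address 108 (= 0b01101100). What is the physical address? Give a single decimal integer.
Answer: 396

Derivation:
vaddr = 108 = 0b01101100
Split: l1_idx=3, l2_idx=1, offset=4
L1[3] = 0
L2[0][1] = 49
paddr = 49 * 8 + 4 = 396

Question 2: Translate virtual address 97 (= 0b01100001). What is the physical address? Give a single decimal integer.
Answer: 65

Derivation:
vaddr = 97 = 0b01100001
Split: l1_idx=3, l2_idx=0, offset=1
L1[3] = 0
L2[0][0] = 8
paddr = 8 * 8 + 1 = 65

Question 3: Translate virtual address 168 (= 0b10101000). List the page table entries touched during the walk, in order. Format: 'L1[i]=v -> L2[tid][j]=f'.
vaddr = 168 = 0b10101000
Split: l1_idx=5, l2_idx=1, offset=0

Answer: L1[5]=1 -> L2[1][1]=61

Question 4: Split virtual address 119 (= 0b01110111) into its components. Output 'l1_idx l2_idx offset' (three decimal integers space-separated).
vaddr = 119 = 0b01110111
  top 3 bits -> l1_idx = 3
  next 2 bits -> l2_idx = 2
  bottom 3 bits -> offset = 7

Answer: 3 2 7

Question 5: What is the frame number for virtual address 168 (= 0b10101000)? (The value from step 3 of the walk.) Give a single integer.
vaddr = 168: l1_idx=5, l2_idx=1
L1[5] = 1; L2[1][1] = 61

Answer: 61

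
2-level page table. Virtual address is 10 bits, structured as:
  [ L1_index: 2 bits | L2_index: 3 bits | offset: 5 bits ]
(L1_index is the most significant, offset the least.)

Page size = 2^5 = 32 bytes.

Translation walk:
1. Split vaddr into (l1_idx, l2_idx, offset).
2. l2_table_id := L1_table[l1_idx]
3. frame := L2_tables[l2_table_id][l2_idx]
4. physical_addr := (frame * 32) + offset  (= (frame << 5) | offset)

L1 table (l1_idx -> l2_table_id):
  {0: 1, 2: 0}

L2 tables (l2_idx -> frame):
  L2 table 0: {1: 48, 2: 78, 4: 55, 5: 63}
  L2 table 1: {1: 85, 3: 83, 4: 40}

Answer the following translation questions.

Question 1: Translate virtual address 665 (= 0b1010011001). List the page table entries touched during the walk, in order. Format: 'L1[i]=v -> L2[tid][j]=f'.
Answer: L1[2]=0 -> L2[0][4]=55

Derivation:
vaddr = 665 = 0b1010011001
Split: l1_idx=2, l2_idx=4, offset=25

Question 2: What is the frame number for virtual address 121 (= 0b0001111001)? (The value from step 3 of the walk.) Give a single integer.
Answer: 83

Derivation:
vaddr = 121: l1_idx=0, l2_idx=3
L1[0] = 1; L2[1][3] = 83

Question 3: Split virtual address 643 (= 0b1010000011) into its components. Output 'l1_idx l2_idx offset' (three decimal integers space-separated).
Answer: 2 4 3

Derivation:
vaddr = 643 = 0b1010000011
  top 2 bits -> l1_idx = 2
  next 3 bits -> l2_idx = 4
  bottom 5 bits -> offset = 3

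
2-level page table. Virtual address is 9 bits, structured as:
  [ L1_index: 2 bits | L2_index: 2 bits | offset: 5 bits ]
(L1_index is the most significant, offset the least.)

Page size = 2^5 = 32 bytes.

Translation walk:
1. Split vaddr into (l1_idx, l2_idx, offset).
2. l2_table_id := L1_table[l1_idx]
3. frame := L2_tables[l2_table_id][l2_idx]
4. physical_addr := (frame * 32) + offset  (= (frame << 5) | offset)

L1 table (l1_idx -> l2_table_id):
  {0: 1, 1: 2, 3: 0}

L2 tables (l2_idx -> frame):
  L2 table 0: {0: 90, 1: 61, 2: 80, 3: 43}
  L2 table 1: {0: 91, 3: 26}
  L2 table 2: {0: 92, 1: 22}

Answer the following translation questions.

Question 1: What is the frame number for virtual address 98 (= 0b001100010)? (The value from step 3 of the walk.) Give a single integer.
vaddr = 98: l1_idx=0, l2_idx=3
L1[0] = 1; L2[1][3] = 26

Answer: 26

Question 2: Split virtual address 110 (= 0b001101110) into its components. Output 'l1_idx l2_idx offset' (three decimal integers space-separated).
vaddr = 110 = 0b001101110
  top 2 bits -> l1_idx = 0
  next 2 bits -> l2_idx = 3
  bottom 5 bits -> offset = 14

Answer: 0 3 14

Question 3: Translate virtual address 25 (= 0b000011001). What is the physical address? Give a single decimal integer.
vaddr = 25 = 0b000011001
Split: l1_idx=0, l2_idx=0, offset=25
L1[0] = 1
L2[1][0] = 91
paddr = 91 * 32 + 25 = 2937

Answer: 2937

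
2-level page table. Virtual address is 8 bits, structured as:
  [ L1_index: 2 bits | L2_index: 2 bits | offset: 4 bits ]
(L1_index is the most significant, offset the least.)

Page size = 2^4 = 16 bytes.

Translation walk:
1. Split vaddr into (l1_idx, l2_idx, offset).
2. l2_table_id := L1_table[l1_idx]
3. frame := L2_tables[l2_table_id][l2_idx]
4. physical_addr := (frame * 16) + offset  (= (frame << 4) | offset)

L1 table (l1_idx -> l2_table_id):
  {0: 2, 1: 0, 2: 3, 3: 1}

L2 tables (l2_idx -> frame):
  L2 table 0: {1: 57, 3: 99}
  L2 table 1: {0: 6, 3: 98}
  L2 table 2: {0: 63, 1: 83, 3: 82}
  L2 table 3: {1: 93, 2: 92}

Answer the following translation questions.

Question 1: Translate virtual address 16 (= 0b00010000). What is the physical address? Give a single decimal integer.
Answer: 1328

Derivation:
vaddr = 16 = 0b00010000
Split: l1_idx=0, l2_idx=1, offset=0
L1[0] = 2
L2[2][1] = 83
paddr = 83 * 16 + 0 = 1328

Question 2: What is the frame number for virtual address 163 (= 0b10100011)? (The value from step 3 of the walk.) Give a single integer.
Answer: 92

Derivation:
vaddr = 163: l1_idx=2, l2_idx=2
L1[2] = 3; L2[3][2] = 92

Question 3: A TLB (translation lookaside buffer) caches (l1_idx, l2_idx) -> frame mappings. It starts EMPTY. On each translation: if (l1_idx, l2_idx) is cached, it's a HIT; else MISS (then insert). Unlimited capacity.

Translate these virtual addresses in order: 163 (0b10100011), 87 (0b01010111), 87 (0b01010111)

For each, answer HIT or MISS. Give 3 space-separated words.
Answer: MISS MISS HIT

Derivation:
vaddr=163: (2,2) not in TLB -> MISS, insert
vaddr=87: (1,1) not in TLB -> MISS, insert
vaddr=87: (1,1) in TLB -> HIT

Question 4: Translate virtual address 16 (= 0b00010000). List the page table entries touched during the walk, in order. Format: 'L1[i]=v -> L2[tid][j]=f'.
Answer: L1[0]=2 -> L2[2][1]=83

Derivation:
vaddr = 16 = 0b00010000
Split: l1_idx=0, l2_idx=1, offset=0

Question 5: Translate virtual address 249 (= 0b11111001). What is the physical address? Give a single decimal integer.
vaddr = 249 = 0b11111001
Split: l1_idx=3, l2_idx=3, offset=9
L1[3] = 1
L2[1][3] = 98
paddr = 98 * 16 + 9 = 1577

Answer: 1577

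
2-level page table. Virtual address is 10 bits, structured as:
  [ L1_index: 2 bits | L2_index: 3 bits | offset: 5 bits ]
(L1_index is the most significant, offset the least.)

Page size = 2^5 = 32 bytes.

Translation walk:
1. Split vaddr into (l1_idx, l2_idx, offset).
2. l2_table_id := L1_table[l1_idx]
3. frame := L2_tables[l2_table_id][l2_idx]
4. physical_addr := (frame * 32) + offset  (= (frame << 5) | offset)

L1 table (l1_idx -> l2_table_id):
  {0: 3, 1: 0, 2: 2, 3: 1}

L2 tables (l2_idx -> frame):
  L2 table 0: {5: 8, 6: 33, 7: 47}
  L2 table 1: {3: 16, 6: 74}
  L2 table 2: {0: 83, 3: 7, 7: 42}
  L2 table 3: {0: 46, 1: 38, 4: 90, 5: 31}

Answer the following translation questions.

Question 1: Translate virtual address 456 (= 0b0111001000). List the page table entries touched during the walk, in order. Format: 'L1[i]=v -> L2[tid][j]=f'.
vaddr = 456 = 0b0111001000
Split: l1_idx=1, l2_idx=6, offset=8

Answer: L1[1]=0 -> L2[0][6]=33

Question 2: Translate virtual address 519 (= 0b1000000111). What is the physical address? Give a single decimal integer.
vaddr = 519 = 0b1000000111
Split: l1_idx=2, l2_idx=0, offset=7
L1[2] = 2
L2[2][0] = 83
paddr = 83 * 32 + 7 = 2663

Answer: 2663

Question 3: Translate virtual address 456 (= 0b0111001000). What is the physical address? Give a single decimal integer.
vaddr = 456 = 0b0111001000
Split: l1_idx=1, l2_idx=6, offset=8
L1[1] = 0
L2[0][6] = 33
paddr = 33 * 32 + 8 = 1064

Answer: 1064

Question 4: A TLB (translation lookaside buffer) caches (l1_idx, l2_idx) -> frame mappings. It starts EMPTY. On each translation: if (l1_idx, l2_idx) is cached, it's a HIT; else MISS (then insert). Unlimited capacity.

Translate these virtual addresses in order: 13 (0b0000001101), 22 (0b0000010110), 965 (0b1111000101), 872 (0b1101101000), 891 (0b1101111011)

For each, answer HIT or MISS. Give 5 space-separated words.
Answer: MISS HIT MISS MISS HIT

Derivation:
vaddr=13: (0,0) not in TLB -> MISS, insert
vaddr=22: (0,0) in TLB -> HIT
vaddr=965: (3,6) not in TLB -> MISS, insert
vaddr=872: (3,3) not in TLB -> MISS, insert
vaddr=891: (3,3) in TLB -> HIT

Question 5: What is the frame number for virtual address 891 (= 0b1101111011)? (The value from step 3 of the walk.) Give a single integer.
vaddr = 891: l1_idx=3, l2_idx=3
L1[3] = 1; L2[1][3] = 16

Answer: 16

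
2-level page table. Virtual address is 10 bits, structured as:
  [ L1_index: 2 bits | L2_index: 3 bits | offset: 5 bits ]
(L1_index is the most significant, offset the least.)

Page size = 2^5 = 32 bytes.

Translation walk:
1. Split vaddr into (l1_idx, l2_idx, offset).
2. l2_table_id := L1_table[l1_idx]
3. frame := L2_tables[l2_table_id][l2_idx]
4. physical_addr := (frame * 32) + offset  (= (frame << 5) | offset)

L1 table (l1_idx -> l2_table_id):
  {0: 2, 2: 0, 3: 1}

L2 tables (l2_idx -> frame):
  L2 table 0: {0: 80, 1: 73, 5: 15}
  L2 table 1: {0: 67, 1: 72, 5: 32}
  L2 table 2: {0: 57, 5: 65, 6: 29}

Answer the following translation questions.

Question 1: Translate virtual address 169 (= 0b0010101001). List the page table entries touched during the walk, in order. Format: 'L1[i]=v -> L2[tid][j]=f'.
Answer: L1[0]=2 -> L2[2][5]=65

Derivation:
vaddr = 169 = 0b0010101001
Split: l1_idx=0, l2_idx=5, offset=9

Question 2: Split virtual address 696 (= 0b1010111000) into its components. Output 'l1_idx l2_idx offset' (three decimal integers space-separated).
vaddr = 696 = 0b1010111000
  top 2 bits -> l1_idx = 2
  next 3 bits -> l2_idx = 5
  bottom 5 bits -> offset = 24

Answer: 2 5 24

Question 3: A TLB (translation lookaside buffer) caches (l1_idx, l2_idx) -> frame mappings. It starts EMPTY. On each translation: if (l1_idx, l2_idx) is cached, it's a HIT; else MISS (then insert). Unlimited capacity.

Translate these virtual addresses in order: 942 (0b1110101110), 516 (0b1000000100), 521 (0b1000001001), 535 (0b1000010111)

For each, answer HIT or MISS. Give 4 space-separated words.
vaddr=942: (3,5) not in TLB -> MISS, insert
vaddr=516: (2,0) not in TLB -> MISS, insert
vaddr=521: (2,0) in TLB -> HIT
vaddr=535: (2,0) in TLB -> HIT

Answer: MISS MISS HIT HIT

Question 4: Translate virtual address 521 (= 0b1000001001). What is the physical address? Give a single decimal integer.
vaddr = 521 = 0b1000001001
Split: l1_idx=2, l2_idx=0, offset=9
L1[2] = 0
L2[0][0] = 80
paddr = 80 * 32 + 9 = 2569

Answer: 2569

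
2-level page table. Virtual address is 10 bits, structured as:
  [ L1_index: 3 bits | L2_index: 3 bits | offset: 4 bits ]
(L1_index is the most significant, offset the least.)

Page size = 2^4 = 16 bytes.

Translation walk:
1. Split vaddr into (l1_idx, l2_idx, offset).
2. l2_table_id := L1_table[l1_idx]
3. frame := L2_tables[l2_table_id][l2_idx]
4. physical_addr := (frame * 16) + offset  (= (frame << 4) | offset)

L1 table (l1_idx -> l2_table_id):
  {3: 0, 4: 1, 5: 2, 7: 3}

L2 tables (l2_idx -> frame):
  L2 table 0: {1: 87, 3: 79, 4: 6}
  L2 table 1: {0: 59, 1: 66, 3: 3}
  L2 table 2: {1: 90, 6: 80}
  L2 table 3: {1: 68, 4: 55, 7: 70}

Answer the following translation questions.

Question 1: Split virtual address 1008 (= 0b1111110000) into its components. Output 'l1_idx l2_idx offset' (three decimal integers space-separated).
Answer: 7 7 0

Derivation:
vaddr = 1008 = 0b1111110000
  top 3 bits -> l1_idx = 7
  next 3 bits -> l2_idx = 7
  bottom 4 bits -> offset = 0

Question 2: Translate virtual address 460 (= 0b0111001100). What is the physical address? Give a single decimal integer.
vaddr = 460 = 0b0111001100
Split: l1_idx=3, l2_idx=4, offset=12
L1[3] = 0
L2[0][4] = 6
paddr = 6 * 16 + 12 = 108

Answer: 108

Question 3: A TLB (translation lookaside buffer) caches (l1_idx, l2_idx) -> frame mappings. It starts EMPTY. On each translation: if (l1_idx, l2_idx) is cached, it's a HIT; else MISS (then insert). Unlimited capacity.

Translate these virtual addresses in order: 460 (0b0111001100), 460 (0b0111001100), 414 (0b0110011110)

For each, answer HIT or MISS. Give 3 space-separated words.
vaddr=460: (3,4) not in TLB -> MISS, insert
vaddr=460: (3,4) in TLB -> HIT
vaddr=414: (3,1) not in TLB -> MISS, insert

Answer: MISS HIT MISS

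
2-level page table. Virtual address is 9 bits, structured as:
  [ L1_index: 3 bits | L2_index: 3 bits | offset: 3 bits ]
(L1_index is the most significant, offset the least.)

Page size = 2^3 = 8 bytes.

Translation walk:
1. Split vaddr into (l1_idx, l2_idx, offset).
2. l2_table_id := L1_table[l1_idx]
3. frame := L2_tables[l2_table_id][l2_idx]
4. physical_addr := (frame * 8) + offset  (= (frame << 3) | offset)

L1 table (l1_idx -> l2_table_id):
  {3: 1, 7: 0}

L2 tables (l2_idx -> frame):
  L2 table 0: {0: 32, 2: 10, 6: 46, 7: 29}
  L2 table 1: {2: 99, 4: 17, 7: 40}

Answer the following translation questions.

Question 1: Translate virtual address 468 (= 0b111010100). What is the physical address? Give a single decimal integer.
Answer: 84

Derivation:
vaddr = 468 = 0b111010100
Split: l1_idx=7, l2_idx=2, offset=4
L1[7] = 0
L2[0][2] = 10
paddr = 10 * 8 + 4 = 84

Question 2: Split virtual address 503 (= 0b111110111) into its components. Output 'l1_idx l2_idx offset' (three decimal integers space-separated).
Answer: 7 6 7

Derivation:
vaddr = 503 = 0b111110111
  top 3 bits -> l1_idx = 7
  next 3 bits -> l2_idx = 6
  bottom 3 bits -> offset = 7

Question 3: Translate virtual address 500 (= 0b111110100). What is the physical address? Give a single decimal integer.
vaddr = 500 = 0b111110100
Split: l1_idx=7, l2_idx=6, offset=4
L1[7] = 0
L2[0][6] = 46
paddr = 46 * 8 + 4 = 372

Answer: 372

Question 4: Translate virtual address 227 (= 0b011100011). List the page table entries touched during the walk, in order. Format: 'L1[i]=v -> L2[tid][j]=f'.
Answer: L1[3]=1 -> L2[1][4]=17

Derivation:
vaddr = 227 = 0b011100011
Split: l1_idx=3, l2_idx=4, offset=3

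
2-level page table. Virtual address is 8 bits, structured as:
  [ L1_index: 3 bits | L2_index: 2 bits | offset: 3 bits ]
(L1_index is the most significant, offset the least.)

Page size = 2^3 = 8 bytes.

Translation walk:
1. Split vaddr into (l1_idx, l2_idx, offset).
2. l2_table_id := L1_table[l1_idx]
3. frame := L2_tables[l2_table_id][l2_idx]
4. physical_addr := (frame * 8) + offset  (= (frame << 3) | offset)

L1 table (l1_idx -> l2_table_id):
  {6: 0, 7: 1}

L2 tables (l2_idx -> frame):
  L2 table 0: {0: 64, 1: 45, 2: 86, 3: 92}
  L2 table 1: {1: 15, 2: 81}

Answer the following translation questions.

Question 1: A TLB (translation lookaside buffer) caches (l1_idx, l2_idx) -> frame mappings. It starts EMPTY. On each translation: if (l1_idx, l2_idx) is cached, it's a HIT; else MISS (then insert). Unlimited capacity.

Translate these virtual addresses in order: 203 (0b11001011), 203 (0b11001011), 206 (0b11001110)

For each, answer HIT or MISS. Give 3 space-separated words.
vaddr=203: (6,1) not in TLB -> MISS, insert
vaddr=203: (6,1) in TLB -> HIT
vaddr=206: (6,1) in TLB -> HIT

Answer: MISS HIT HIT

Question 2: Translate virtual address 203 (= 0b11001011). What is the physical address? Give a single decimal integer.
Answer: 363

Derivation:
vaddr = 203 = 0b11001011
Split: l1_idx=6, l2_idx=1, offset=3
L1[6] = 0
L2[0][1] = 45
paddr = 45 * 8 + 3 = 363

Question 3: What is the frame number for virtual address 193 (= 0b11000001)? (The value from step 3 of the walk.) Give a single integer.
Answer: 64

Derivation:
vaddr = 193: l1_idx=6, l2_idx=0
L1[6] = 0; L2[0][0] = 64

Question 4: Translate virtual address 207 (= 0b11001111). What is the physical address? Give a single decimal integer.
Answer: 367

Derivation:
vaddr = 207 = 0b11001111
Split: l1_idx=6, l2_idx=1, offset=7
L1[6] = 0
L2[0][1] = 45
paddr = 45 * 8 + 7 = 367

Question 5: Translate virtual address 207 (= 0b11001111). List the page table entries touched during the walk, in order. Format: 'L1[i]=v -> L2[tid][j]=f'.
Answer: L1[6]=0 -> L2[0][1]=45

Derivation:
vaddr = 207 = 0b11001111
Split: l1_idx=6, l2_idx=1, offset=7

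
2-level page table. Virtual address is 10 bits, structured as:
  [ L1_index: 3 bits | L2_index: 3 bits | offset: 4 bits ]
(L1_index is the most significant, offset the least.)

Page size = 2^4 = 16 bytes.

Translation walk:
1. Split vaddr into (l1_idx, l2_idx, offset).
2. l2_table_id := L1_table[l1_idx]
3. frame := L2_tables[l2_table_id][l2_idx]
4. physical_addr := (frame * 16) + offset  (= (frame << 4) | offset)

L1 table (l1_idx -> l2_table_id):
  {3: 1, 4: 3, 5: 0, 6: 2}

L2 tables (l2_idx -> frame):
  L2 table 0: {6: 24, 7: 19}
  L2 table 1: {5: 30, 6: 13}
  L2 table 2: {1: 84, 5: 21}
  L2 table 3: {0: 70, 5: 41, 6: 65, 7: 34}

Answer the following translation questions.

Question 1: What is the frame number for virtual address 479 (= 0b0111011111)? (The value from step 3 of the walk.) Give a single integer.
Answer: 30

Derivation:
vaddr = 479: l1_idx=3, l2_idx=5
L1[3] = 1; L2[1][5] = 30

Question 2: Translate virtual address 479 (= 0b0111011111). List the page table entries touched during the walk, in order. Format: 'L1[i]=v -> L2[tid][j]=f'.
vaddr = 479 = 0b0111011111
Split: l1_idx=3, l2_idx=5, offset=15

Answer: L1[3]=1 -> L2[1][5]=30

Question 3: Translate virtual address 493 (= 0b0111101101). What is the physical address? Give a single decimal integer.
vaddr = 493 = 0b0111101101
Split: l1_idx=3, l2_idx=6, offset=13
L1[3] = 1
L2[1][6] = 13
paddr = 13 * 16 + 13 = 221

Answer: 221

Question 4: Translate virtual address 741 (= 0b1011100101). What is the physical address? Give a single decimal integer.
Answer: 389

Derivation:
vaddr = 741 = 0b1011100101
Split: l1_idx=5, l2_idx=6, offset=5
L1[5] = 0
L2[0][6] = 24
paddr = 24 * 16 + 5 = 389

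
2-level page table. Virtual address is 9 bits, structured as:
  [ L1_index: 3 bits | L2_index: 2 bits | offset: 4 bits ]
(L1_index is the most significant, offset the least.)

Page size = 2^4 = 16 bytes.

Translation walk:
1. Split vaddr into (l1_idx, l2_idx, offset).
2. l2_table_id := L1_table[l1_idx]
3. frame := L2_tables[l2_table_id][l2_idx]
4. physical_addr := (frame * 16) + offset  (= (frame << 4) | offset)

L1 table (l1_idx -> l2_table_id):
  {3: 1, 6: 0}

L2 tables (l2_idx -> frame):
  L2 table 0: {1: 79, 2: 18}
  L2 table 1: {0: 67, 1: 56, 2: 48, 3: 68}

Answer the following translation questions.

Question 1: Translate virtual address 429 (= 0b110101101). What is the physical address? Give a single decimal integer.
vaddr = 429 = 0b110101101
Split: l1_idx=6, l2_idx=2, offset=13
L1[6] = 0
L2[0][2] = 18
paddr = 18 * 16 + 13 = 301

Answer: 301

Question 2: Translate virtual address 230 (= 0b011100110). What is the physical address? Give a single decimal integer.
Answer: 774

Derivation:
vaddr = 230 = 0b011100110
Split: l1_idx=3, l2_idx=2, offset=6
L1[3] = 1
L2[1][2] = 48
paddr = 48 * 16 + 6 = 774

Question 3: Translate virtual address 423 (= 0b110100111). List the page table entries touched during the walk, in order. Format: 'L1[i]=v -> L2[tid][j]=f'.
vaddr = 423 = 0b110100111
Split: l1_idx=6, l2_idx=2, offset=7

Answer: L1[6]=0 -> L2[0][2]=18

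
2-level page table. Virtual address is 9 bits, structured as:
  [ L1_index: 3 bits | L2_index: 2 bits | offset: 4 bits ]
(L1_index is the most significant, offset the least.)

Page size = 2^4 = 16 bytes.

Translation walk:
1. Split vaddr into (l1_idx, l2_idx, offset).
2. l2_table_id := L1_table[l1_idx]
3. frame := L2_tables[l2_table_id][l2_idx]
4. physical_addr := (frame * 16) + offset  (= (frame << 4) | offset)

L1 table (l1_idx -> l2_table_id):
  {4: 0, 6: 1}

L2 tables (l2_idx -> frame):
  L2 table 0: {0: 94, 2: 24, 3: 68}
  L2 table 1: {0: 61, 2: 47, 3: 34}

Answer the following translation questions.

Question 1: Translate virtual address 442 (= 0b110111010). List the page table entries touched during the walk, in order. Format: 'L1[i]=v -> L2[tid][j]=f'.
Answer: L1[6]=1 -> L2[1][3]=34

Derivation:
vaddr = 442 = 0b110111010
Split: l1_idx=6, l2_idx=3, offset=10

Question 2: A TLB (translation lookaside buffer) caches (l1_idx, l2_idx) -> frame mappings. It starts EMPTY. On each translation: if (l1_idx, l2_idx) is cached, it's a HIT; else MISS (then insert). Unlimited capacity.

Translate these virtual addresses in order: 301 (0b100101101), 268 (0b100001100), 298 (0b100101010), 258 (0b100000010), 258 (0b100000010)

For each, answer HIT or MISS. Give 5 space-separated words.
Answer: MISS MISS HIT HIT HIT

Derivation:
vaddr=301: (4,2) not in TLB -> MISS, insert
vaddr=268: (4,0) not in TLB -> MISS, insert
vaddr=298: (4,2) in TLB -> HIT
vaddr=258: (4,0) in TLB -> HIT
vaddr=258: (4,0) in TLB -> HIT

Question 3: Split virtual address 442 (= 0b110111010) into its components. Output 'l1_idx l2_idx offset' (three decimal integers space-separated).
vaddr = 442 = 0b110111010
  top 3 bits -> l1_idx = 6
  next 2 bits -> l2_idx = 3
  bottom 4 bits -> offset = 10

Answer: 6 3 10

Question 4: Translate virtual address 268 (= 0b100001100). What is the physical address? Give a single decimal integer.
vaddr = 268 = 0b100001100
Split: l1_idx=4, l2_idx=0, offset=12
L1[4] = 0
L2[0][0] = 94
paddr = 94 * 16 + 12 = 1516

Answer: 1516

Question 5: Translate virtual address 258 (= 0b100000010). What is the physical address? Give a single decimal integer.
vaddr = 258 = 0b100000010
Split: l1_idx=4, l2_idx=0, offset=2
L1[4] = 0
L2[0][0] = 94
paddr = 94 * 16 + 2 = 1506

Answer: 1506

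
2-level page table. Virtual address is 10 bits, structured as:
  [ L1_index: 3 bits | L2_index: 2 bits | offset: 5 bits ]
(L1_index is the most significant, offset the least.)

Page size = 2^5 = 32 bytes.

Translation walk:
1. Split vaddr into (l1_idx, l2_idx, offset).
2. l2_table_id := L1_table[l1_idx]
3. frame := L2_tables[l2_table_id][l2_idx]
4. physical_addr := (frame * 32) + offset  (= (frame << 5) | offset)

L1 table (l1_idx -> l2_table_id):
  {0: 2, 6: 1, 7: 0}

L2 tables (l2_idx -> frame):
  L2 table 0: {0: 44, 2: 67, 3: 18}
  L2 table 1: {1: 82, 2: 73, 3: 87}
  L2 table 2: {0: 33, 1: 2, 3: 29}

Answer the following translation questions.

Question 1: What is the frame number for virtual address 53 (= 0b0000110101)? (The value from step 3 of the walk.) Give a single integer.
vaddr = 53: l1_idx=0, l2_idx=1
L1[0] = 2; L2[2][1] = 2

Answer: 2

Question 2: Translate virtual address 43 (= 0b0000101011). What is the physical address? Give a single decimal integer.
Answer: 75

Derivation:
vaddr = 43 = 0b0000101011
Split: l1_idx=0, l2_idx=1, offset=11
L1[0] = 2
L2[2][1] = 2
paddr = 2 * 32 + 11 = 75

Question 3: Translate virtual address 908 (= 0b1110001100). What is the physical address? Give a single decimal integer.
Answer: 1420

Derivation:
vaddr = 908 = 0b1110001100
Split: l1_idx=7, l2_idx=0, offset=12
L1[7] = 0
L2[0][0] = 44
paddr = 44 * 32 + 12 = 1420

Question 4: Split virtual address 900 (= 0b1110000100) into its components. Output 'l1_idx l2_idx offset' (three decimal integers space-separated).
Answer: 7 0 4

Derivation:
vaddr = 900 = 0b1110000100
  top 3 bits -> l1_idx = 7
  next 2 bits -> l2_idx = 0
  bottom 5 bits -> offset = 4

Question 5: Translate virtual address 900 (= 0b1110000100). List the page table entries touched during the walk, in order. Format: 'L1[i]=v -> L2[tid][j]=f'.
vaddr = 900 = 0b1110000100
Split: l1_idx=7, l2_idx=0, offset=4

Answer: L1[7]=0 -> L2[0][0]=44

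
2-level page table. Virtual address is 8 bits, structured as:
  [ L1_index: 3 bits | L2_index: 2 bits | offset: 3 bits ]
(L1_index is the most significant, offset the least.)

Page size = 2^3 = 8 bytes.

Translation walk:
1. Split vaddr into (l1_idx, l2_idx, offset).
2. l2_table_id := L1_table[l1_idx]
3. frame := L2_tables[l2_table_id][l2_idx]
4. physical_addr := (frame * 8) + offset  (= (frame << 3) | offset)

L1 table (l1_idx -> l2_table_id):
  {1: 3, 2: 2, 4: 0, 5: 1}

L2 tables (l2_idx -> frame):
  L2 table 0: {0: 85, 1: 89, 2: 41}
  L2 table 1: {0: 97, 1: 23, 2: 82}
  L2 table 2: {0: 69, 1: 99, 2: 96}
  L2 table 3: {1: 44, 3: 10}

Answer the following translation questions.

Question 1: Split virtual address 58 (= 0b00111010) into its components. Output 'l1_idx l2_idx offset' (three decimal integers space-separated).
Answer: 1 3 2

Derivation:
vaddr = 58 = 0b00111010
  top 3 bits -> l1_idx = 1
  next 2 bits -> l2_idx = 3
  bottom 3 bits -> offset = 2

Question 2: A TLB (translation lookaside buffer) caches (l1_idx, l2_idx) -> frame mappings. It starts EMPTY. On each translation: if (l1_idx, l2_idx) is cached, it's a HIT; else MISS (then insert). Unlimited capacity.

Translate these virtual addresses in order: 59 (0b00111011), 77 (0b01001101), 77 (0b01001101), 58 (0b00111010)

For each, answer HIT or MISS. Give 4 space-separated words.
vaddr=59: (1,3) not in TLB -> MISS, insert
vaddr=77: (2,1) not in TLB -> MISS, insert
vaddr=77: (2,1) in TLB -> HIT
vaddr=58: (1,3) in TLB -> HIT

Answer: MISS MISS HIT HIT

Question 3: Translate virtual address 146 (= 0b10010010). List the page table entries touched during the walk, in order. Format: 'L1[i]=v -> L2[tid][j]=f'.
vaddr = 146 = 0b10010010
Split: l1_idx=4, l2_idx=2, offset=2

Answer: L1[4]=0 -> L2[0][2]=41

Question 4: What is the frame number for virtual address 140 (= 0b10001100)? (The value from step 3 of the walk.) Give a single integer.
vaddr = 140: l1_idx=4, l2_idx=1
L1[4] = 0; L2[0][1] = 89

Answer: 89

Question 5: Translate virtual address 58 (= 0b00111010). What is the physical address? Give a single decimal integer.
Answer: 82

Derivation:
vaddr = 58 = 0b00111010
Split: l1_idx=1, l2_idx=3, offset=2
L1[1] = 3
L2[3][3] = 10
paddr = 10 * 8 + 2 = 82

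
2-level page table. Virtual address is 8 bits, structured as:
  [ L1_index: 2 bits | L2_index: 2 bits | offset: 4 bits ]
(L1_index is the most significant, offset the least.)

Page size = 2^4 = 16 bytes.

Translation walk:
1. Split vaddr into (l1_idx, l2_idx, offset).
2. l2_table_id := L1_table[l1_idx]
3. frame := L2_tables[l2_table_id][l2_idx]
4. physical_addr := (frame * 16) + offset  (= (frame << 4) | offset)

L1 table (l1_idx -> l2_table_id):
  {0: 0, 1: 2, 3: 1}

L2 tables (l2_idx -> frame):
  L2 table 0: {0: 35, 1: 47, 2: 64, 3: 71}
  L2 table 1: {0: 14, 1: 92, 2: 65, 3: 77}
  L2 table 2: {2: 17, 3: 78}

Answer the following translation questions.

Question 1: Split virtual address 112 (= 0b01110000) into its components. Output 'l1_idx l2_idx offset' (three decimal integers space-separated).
vaddr = 112 = 0b01110000
  top 2 bits -> l1_idx = 1
  next 2 bits -> l2_idx = 3
  bottom 4 bits -> offset = 0

Answer: 1 3 0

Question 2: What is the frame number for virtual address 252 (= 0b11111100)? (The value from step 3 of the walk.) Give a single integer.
Answer: 77

Derivation:
vaddr = 252: l1_idx=3, l2_idx=3
L1[3] = 1; L2[1][3] = 77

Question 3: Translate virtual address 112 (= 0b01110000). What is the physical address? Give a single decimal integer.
vaddr = 112 = 0b01110000
Split: l1_idx=1, l2_idx=3, offset=0
L1[1] = 2
L2[2][3] = 78
paddr = 78 * 16 + 0 = 1248

Answer: 1248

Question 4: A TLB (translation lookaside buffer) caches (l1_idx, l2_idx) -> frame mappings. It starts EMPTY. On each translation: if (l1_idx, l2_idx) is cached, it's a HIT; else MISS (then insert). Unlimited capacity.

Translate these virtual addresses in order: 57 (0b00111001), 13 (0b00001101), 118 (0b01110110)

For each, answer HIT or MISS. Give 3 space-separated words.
Answer: MISS MISS MISS

Derivation:
vaddr=57: (0,3) not in TLB -> MISS, insert
vaddr=13: (0,0) not in TLB -> MISS, insert
vaddr=118: (1,3) not in TLB -> MISS, insert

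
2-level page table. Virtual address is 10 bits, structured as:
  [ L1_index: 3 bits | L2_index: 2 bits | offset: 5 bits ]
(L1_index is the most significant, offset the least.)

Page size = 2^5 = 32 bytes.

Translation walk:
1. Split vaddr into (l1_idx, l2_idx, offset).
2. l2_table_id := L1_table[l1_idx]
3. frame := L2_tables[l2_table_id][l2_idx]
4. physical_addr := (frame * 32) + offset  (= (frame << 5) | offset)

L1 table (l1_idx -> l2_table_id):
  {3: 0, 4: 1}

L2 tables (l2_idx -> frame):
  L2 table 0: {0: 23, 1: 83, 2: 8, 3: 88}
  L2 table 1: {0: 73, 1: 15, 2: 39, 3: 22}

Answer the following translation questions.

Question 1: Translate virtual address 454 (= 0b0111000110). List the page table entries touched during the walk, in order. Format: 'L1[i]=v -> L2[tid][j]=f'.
vaddr = 454 = 0b0111000110
Split: l1_idx=3, l2_idx=2, offset=6

Answer: L1[3]=0 -> L2[0][2]=8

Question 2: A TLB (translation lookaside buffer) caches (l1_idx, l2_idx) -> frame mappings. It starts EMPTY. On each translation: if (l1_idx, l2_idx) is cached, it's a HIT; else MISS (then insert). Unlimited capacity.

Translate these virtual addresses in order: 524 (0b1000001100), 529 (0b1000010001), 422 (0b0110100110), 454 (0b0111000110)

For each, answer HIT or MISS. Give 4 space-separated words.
vaddr=524: (4,0) not in TLB -> MISS, insert
vaddr=529: (4,0) in TLB -> HIT
vaddr=422: (3,1) not in TLB -> MISS, insert
vaddr=454: (3,2) not in TLB -> MISS, insert

Answer: MISS HIT MISS MISS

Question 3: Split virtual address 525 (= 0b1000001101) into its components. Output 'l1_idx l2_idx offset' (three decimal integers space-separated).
vaddr = 525 = 0b1000001101
  top 3 bits -> l1_idx = 4
  next 2 bits -> l2_idx = 0
  bottom 5 bits -> offset = 13

Answer: 4 0 13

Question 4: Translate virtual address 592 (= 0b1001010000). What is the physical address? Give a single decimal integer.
Answer: 1264

Derivation:
vaddr = 592 = 0b1001010000
Split: l1_idx=4, l2_idx=2, offset=16
L1[4] = 1
L2[1][2] = 39
paddr = 39 * 32 + 16 = 1264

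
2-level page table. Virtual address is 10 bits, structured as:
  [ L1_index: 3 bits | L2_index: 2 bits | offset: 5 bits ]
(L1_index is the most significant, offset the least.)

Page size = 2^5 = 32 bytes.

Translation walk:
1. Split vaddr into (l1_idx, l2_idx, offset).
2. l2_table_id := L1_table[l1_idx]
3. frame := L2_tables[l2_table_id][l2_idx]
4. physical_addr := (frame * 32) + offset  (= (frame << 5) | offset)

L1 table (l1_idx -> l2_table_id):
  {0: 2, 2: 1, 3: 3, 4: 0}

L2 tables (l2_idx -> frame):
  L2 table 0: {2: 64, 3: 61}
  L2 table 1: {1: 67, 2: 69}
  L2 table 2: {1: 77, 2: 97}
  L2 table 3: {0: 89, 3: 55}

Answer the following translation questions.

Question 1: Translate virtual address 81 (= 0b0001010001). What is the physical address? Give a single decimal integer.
vaddr = 81 = 0b0001010001
Split: l1_idx=0, l2_idx=2, offset=17
L1[0] = 2
L2[2][2] = 97
paddr = 97 * 32 + 17 = 3121

Answer: 3121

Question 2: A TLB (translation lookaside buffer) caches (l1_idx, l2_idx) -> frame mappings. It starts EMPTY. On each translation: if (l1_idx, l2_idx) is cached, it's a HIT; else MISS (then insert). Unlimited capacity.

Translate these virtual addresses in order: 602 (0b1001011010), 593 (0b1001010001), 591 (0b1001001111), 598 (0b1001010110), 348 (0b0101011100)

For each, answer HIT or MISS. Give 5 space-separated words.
vaddr=602: (4,2) not in TLB -> MISS, insert
vaddr=593: (4,2) in TLB -> HIT
vaddr=591: (4,2) in TLB -> HIT
vaddr=598: (4,2) in TLB -> HIT
vaddr=348: (2,2) not in TLB -> MISS, insert

Answer: MISS HIT HIT HIT MISS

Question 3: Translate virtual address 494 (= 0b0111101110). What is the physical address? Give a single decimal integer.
Answer: 1774

Derivation:
vaddr = 494 = 0b0111101110
Split: l1_idx=3, l2_idx=3, offset=14
L1[3] = 3
L2[3][3] = 55
paddr = 55 * 32 + 14 = 1774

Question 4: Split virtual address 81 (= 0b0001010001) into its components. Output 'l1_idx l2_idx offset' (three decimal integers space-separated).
vaddr = 81 = 0b0001010001
  top 3 bits -> l1_idx = 0
  next 2 bits -> l2_idx = 2
  bottom 5 bits -> offset = 17

Answer: 0 2 17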